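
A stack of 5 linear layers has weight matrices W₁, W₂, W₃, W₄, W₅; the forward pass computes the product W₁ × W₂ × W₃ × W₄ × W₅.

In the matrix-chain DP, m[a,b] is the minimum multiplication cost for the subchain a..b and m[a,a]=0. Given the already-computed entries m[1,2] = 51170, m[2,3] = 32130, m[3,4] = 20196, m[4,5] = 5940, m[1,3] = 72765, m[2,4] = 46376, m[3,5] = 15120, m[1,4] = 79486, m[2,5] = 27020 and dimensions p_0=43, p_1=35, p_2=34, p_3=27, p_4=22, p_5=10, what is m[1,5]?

m[1,5] = min over k∈[1,4] of m[1,k]+m[k+1,5]+p_{0}·p_k·p_{5}.
k=1: 0 + 27020 + 43·35·10 = 42070; k=2: 51170 + 15120 + 43·34·10 = 80910; k=3: 72765 + 5940 + 43·27·10 = 90315; k=4: 79486 + 0 + 43·22·10 = 88946.
Minimum: 42070 at k=1.

42070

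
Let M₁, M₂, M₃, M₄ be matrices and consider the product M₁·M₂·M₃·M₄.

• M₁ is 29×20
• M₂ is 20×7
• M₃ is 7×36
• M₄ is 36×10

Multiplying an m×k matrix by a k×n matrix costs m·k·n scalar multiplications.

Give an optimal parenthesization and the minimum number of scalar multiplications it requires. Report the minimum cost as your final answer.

Adjacent pairs: M₁M₂ = 29·20·7 = 4060; M₂M₃ = 20·7·36 = 5040; M₃M₄ = 7·36·10 = 2520.
Length 3: M₁..M₃: k=1: 0+5040+29·20·36=25920; k=2: 4060+0+29·7·36=11368 → min 11368 | M₂..M₄: k=2: 0+2520+20·7·10=3920; k=3: 5040+0+20·36·10=12240 → min 3920.
Length 4: M₁..M₄: k=1: 0+3920+29·20·10=9720; k=2: 4060+2520+29·7·10=8610; k=3: 11368+0+29·36·10=21808 → min 8610.
Optimal parenthesization: ((M₁·M₂)·(M₃·M₄)) with cost 8610.

8610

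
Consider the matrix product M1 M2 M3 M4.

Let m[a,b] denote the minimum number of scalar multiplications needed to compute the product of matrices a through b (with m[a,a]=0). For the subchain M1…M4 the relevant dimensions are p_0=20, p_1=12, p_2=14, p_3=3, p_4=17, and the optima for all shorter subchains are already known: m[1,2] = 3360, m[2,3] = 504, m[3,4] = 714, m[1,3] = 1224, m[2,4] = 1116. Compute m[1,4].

2244

m[1,4] = min over k∈[1,3] of m[1,k]+m[k+1,4]+p_{0}·p_k·p_{4}.
k=1: 0 + 1116 + 20·12·17 = 5196; k=2: 3360 + 714 + 20·14·17 = 8834; k=3: 1224 + 0 + 20·3·17 = 2244.
Minimum: 2244 at k=3.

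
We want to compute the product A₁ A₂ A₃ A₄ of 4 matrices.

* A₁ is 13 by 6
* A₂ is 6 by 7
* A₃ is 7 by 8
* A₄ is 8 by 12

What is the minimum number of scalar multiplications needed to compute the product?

Adjacent pairs: A₁A₂ = 13·6·7 = 546; A₂A₃ = 6·7·8 = 336; A₃A₄ = 7·8·12 = 672.
Length 3: A₁..A₃: k=1: 0+336+13·6·8=960; k=2: 546+0+13·7·8=1274 → min 960 | A₂..A₄: k=2: 0+672+6·7·12=1176; k=3: 336+0+6·8·12=912 → min 912.
Length 4: A₁..A₄: k=1: 0+912+13·6·12=1848; k=2: 546+672+13·7·12=2310; k=3: 960+0+13·8·12=2208 → min 1848.
Optimal order: (A₁ ((A₂ A₃) A₄)) with cost 1848.

1848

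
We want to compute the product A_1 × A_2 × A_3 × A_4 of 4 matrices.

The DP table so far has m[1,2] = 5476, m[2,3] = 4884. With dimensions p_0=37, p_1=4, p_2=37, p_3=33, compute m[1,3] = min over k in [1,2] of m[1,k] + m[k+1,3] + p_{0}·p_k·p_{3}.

9768

m[1,3] = min over k∈[1,2] of m[1,k]+m[k+1,3]+p_{0}·p_k·p_{3}.
k=1: 0 + 4884 + 37·4·33 = 9768; k=2: 5476 + 0 + 37·37·33 = 50653.
Minimum: 9768 at k=1.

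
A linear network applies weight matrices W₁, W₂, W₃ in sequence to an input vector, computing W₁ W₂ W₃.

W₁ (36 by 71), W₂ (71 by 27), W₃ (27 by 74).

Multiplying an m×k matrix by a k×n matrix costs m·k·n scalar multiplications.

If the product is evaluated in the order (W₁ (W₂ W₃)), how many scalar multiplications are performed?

(W₂ W₃): 71×27 by 27×74 → 71×74, cost 71·27·74 = 141858
(W₁ (W₂ W₃)): 36×71 by 71×74 → 36×74, cost 36·71·74 = 189144; cumulative 331002
Total: 331002 scalar multiplications.

331002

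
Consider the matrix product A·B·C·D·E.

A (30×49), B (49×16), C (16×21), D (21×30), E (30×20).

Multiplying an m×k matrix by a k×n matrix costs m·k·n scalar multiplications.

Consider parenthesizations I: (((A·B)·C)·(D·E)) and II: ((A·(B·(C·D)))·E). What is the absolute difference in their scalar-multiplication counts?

36900

Order I = (((A·B)·C)·(D·E)): (A·B): 30×49 by 49×16 → 30×16, cost 30·49·16 = 23520; ((A·B)·C): 30×16 by 16×21 → 30×21, cost 30·16·21 = 10080; cumulative 33600; (D·E): 21×30 by 30×20 → 21×20, cost 21·30·20 = 12600; (((A·B)·C)·(D·E)): 30×21 by 21×20 → 30×20, cost 30·21·20 = 12600; cumulative 58800. Total 58800.
Order II = ((A·(B·(C·D)))·E): (C·D): 16×21 by 21×30 → 16×30, cost 16·21·30 = 10080; (B·(C·D)): 49×16 by 16×30 → 49×30, cost 49·16·30 = 23520; cumulative 33600; (A·(B·(C·D))): 30×49 by 49×30 → 30×30, cost 30·49·30 = 44100; cumulative 77700; ((A·(B·(C·D)))·E): 30×30 by 30×20 → 30×20, cost 30·30·20 = 18000; cumulative 95700. Total 95700.
Difference: |58800 − 95700| = 36900.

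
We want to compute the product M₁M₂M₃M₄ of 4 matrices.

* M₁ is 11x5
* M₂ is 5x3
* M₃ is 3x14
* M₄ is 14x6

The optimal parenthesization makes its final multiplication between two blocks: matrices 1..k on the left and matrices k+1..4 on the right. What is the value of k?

Adjacent pairs: M₁M₂ = 11·5·3 = 165; M₂M₃ = 5·3·14 = 210; M₃M₄ = 3·14·6 = 252.
Length 3: M₁..M₃: k=1: 0+210+11·5·14=980; k=2: 165+0+11·3·14=627 → min 627 | M₂..M₄: k=2: 0+252+5·3·6=342; k=3: 210+0+5·14·6=630 → min 342.
Top-level splits: k=1: (M₁..M₁)·(M₂..M₄) → 0+342+11·5·6 = 672; k=2: (M₁..M₂)·(M₃..M₄) → 165+252+11·3·6 = 615; k=3: (M₁..M₃)·(M₄..M₄) → 627+0+11·14·6 = 1551.
Best split is after M₂, i.e. k = 2.

2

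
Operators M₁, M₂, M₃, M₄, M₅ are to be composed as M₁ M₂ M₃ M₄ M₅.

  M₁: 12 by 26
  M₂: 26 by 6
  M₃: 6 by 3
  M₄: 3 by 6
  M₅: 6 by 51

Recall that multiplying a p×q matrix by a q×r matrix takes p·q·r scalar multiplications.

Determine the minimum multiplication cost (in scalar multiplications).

Adjacent pairs: M₁M₂ = 12·26·6 = 1872; M₂M₃ = 26·6·3 = 468; M₃M₄ = 6·3·6 = 108; M₄M₅ = 3·6·51 = 918.
Length 3: M₁..M₃: k=1: 0+468+12·26·3=1404; k=2: 1872+0+12·6·3=2088 → min 1404 | M₂..M₄: k=2: 0+108+26·6·6=1044; k=3: 468+0+26·3·6=936 → min 936 | M₃..M₅: k=3: 0+918+6·3·51=1836; k=4: 108+0+6·6·51=1944 → min 1836.
Length 4: M₁..M₄: k=1: 0+936+12·26·6=2808; k=2: 1872+108+12·6·6=2412; k=3: 1404+0+12·3·6=1620 → min 1620 | M₂..M₅: k=2: 0+1836+26·6·51=9792; k=3: 468+918+26·3·51=5364; k=4: 936+0+26·6·51=8892 → min 5364.
Length 5: M₁..M₅: k=1: 0+5364+12·26·51=21276; k=2: 1872+1836+12·6·51=7380; k=3: 1404+918+12·3·51=4158; k=4: 1620+0+12·6·51=5292 → min 4158.
Optimal order: ((M₁ (M₂ M₃)) (M₄ M₅)) with cost 4158.

4158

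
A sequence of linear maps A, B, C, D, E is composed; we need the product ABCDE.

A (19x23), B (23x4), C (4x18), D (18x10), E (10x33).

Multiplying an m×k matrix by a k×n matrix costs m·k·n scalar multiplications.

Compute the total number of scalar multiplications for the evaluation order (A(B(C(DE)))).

(DE): 18×10 by 10×33 → 18×33, cost 18·10·33 = 5940
(C(DE)): 4×18 by 18×33 → 4×33, cost 4·18·33 = 2376; cumulative 8316
(B(C(DE))): 23×4 by 4×33 → 23×33, cost 23·4·33 = 3036; cumulative 11352
(A(B(C(DE)))): 19×23 by 23×33 → 19×33, cost 19·23·33 = 14421; cumulative 25773
Total: 25773 scalar multiplications.

25773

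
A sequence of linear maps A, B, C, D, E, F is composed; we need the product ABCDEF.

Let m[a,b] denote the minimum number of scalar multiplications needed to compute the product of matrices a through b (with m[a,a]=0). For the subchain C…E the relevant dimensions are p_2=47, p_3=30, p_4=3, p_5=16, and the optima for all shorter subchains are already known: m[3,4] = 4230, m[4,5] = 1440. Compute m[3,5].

6486

m[3,5] = min over k∈[3,4] of m[3,k]+m[k+1,5]+p_{2}·p_k·p_{5}.
k=3: 0 + 1440 + 47·30·16 = 24000; k=4: 4230 + 0 + 47·3·16 = 6486.
Minimum: 6486 at k=4.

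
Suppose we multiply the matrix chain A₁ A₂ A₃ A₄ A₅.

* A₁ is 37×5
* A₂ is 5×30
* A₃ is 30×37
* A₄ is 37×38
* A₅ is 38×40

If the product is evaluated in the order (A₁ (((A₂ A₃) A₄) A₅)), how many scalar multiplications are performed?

27580

(A₂ A₃): 5×30 by 30×37 → 5×37, cost 5·30·37 = 5550
((A₂ A₃) A₄): 5×37 by 37×38 → 5×38, cost 5·37·38 = 7030; cumulative 12580
(((A₂ A₃) A₄) A₅): 5×38 by 38×40 → 5×40, cost 5·38·40 = 7600; cumulative 20180
(A₁ (((A₂ A₃) A₄) A₅)): 37×5 by 5×40 → 37×40, cost 37·5·40 = 7400; cumulative 27580
Total: 27580 scalar multiplications.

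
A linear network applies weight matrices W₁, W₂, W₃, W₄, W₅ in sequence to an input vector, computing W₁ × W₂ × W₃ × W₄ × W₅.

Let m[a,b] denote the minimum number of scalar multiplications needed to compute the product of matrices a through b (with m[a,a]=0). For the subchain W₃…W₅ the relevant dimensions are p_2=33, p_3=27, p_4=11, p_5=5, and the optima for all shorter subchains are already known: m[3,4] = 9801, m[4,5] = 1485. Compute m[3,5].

5940

m[3,5] = min over k∈[3,4] of m[3,k]+m[k+1,5]+p_{2}·p_k·p_{5}.
k=3: 0 + 1485 + 33·27·5 = 5940; k=4: 9801 + 0 + 33·11·5 = 11616.
Minimum: 5940 at k=3.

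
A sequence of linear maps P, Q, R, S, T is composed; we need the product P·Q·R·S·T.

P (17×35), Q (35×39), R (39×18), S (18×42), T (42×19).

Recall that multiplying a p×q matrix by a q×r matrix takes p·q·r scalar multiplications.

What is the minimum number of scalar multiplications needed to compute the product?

55317

Adjacent pairs: PQ = 17·35·39 = 23205; QR = 35·39·18 = 24570; RS = 39·18·42 = 29484; ST = 18·42·19 = 14364.
Length 3: P..R: k=1: 0+24570+17·35·18=35280; k=2: 23205+0+17·39·18=35139 → min 35139 | Q..S: k=2: 0+29484+35·39·42=86814; k=3: 24570+0+35·18·42=51030 → min 51030 | R..T: k=3: 0+14364+39·18·19=27702; k=4: 29484+0+39·42·19=60606 → min 27702.
Length 4: P..S: k=1: 0+51030+17·35·42=76020; k=2: 23205+29484+17·39·42=80535; k=3: 35139+0+17·18·42=47991 → min 47991 | Q..T: k=2: 0+27702+35·39·19=53637; k=3: 24570+14364+35·18·19=50904; k=4: 51030+0+35·42·19=78960 → min 50904.
Length 5: P..T: k=1: 0+50904+17·35·19=62209; k=2: 23205+27702+17·39·19=63504; k=3: 35139+14364+17·18·19=55317; k=4: 47991+0+17·42·19=61557 → min 55317.
Optimal order: (((P·Q)·R)·(S·T)) with cost 55317.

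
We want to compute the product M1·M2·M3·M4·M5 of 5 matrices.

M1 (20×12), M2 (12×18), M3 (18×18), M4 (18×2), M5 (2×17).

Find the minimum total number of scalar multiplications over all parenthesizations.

Adjacent pairs: M1M2 = 20·12·18 = 4320; M2M3 = 12·18·18 = 3888; M3M4 = 18·18·2 = 648; M4M5 = 18·2·17 = 612.
Length 3: M1..M3: k=1: 0+3888+20·12·18=8208; k=2: 4320+0+20·18·18=10800 → min 8208 | M2..M4: k=2: 0+648+12·18·2=1080; k=3: 3888+0+12·18·2=4320 → min 1080 | M3..M5: k=3: 0+612+18·18·17=6120; k=4: 648+0+18·2·17=1260 → min 1260.
Length 4: M1..M4: k=1: 0+1080+20·12·2=1560; k=2: 4320+648+20·18·2=5688; k=3: 8208+0+20·18·2=8928 → min 1560 | M2..M5: k=2: 0+1260+12·18·17=4932; k=3: 3888+612+12·18·17=8172; k=4: 1080+0+12·2·17=1488 → min 1488.
Length 5: M1..M5: k=1: 0+1488+20·12·17=5568; k=2: 4320+1260+20·18·17=11700; k=3: 8208+612+20·18·17=14940; k=4: 1560+0+20·2·17=2240 → min 2240.
Optimal order: ((M1·(M2·(M3·M4)))·M5) with cost 2240.

2240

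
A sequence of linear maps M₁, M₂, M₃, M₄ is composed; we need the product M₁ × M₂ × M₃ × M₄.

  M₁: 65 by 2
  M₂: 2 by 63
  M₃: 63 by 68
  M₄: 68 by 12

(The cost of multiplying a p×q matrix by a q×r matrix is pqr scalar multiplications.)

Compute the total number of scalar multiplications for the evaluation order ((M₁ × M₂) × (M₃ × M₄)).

108738

(M₁ × M₂): 65×2 by 2×63 → 65×63, cost 65·2·63 = 8190
(M₃ × M₄): 63×68 by 68×12 → 63×12, cost 63·68·12 = 51408
((M₁ × M₂) × (M₃ × M₄)): 65×63 by 63×12 → 65×12, cost 65·63·12 = 49140; cumulative 108738
Total: 108738 scalar multiplications.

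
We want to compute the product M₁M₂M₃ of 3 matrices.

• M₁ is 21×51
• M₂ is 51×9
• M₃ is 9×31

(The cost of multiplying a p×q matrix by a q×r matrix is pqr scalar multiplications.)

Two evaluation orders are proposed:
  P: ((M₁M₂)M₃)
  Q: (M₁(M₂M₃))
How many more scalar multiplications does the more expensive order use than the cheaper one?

Order P = ((M₁M₂)M₃): (M₁M₂): 21×51 by 51×9 → 21×9, cost 21·51·9 = 9639; ((M₁M₂)M₃): 21×9 by 9×31 → 21×31, cost 21·9·31 = 5859; cumulative 15498. Total 15498.
Order Q = (M₁(M₂M₃)): (M₂M₃): 51×9 by 9×31 → 51×31, cost 51·9·31 = 14229; (M₁(M₂M₃)): 21×51 by 51×31 → 21×31, cost 21·51·31 = 33201; cumulative 47430. Total 47430.
Difference: |15498 − 47430| = 31932.

31932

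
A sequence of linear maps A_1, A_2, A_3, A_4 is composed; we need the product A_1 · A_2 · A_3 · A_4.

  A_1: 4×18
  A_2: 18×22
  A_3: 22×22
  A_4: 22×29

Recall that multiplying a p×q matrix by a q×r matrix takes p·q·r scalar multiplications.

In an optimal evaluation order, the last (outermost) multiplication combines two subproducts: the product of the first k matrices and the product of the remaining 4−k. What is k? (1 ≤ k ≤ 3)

3

Adjacent pairs: A_1A_2 = 4·18·22 = 1584; A_2A_3 = 18·22·22 = 8712; A_3A_4 = 22·22·29 = 14036.
Length 3: A_1..A_3: k=1: 0+8712+4·18·22=10296; k=2: 1584+0+4·22·22=3520 → min 3520 | A_2..A_4: k=2: 0+14036+18·22·29=25520; k=3: 8712+0+18·22·29=20196 → min 20196.
Top-level splits: k=1: (A_1..A_1)·(A_2..A_4) → 0+20196+4·18·29 = 22284; k=2: (A_1..A_2)·(A_3..A_4) → 1584+14036+4·22·29 = 18172; k=3: (A_1..A_3)·(A_4..A_4) → 3520+0+4·22·29 = 6072.
Best split is after A_3, i.e. k = 3.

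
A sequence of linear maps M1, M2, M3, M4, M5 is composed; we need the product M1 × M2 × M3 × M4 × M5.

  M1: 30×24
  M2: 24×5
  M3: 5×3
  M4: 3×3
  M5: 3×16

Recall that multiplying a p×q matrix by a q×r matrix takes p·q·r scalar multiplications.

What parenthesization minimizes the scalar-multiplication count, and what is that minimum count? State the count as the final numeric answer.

Adjacent pairs: M1M2 = 30·24·5 = 3600; M2M3 = 24·5·3 = 360; M3M4 = 5·3·3 = 45; M4M5 = 3·3·16 = 144.
Length 3: M1..M3: k=1: 0+360+30·24·3=2520; k=2: 3600+0+30·5·3=4050 → min 2520 | M2..M4: k=2: 0+45+24·5·3=405; k=3: 360+0+24·3·3=576 → min 405 | M3..M5: k=3: 0+144+5·3·16=384; k=4: 45+0+5·3·16=285 → min 285.
Length 4: M1..M4: k=1: 0+405+30·24·3=2565; k=2: 3600+45+30·5·3=4095; k=3: 2520+0+30·3·3=2790 → min 2565 | M2..M5: k=2: 0+285+24·5·16=2205; k=3: 360+144+24·3·16=1656; k=4: 405+0+24·3·16=1557 → min 1557.
Length 5: M1..M5: k=1: 0+1557+30·24·16=13077; k=2: 3600+285+30·5·16=6285; k=3: 2520+144+30·3·16=4104; k=4: 2565+0+30·3·16=4005 → min 4005.
Optimal parenthesization: ((M1 × (M2 × (M3 × M4))) × M5) with cost 4005.

4005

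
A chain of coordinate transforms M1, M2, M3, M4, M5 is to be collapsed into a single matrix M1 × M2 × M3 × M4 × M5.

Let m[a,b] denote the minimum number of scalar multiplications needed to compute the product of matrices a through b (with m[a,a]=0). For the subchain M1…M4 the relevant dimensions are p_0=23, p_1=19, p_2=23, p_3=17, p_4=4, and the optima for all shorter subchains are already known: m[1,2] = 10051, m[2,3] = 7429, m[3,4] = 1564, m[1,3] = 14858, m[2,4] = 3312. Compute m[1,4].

m[1,4] = min over k∈[1,3] of m[1,k]+m[k+1,4]+p_{0}·p_k·p_{4}.
k=1: 0 + 3312 + 23·19·4 = 5060; k=2: 10051 + 1564 + 23·23·4 = 13731; k=3: 14858 + 0 + 23·17·4 = 16422.
Minimum: 5060 at k=1.

5060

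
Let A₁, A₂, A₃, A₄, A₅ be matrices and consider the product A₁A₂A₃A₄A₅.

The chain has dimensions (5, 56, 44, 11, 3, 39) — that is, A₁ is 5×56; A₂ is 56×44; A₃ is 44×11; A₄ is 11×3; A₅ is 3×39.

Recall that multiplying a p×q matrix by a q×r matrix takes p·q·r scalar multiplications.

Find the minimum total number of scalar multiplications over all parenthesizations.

10269

Adjacent pairs: A₁A₂ = 5·56·44 = 12320; A₂A₃ = 56·44·11 = 27104; A₃A₄ = 44·11·3 = 1452; A₄A₅ = 11·3·39 = 1287.
Length 3: A₁..A₃: k=1: 0+27104+5·56·11=30184; k=2: 12320+0+5·44·11=14740 → min 14740 | A₂..A₄: k=2: 0+1452+56·44·3=8844; k=3: 27104+0+56·11·3=28952 → min 8844 | A₃..A₅: k=3: 0+1287+44·11·39=20163; k=4: 1452+0+44·3·39=6600 → min 6600.
Length 4: A₁..A₄: k=1: 0+8844+5·56·3=9684; k=2: 12320+1452+5·44·3=14432; k=3: 14740+0+5·11·3=14905 → min 9684 | A₂..A₅: k=2: 0+6600+56·44·39=102696; k=3: 27104+1287+56·11·39=52415; k=4: 8844+0+56·3·39=15396 → min 15396.
Length 5: A₁..A₅: k=1: 0+15396+5·56·39=26316; k=2: 12320+6600+5·44·39=27500; k=3: 14740+1287+5·11·39=18172; k=4: 9684+0+5·3·39=10269 → min 10269.
Optimal order: ((A₁(A₂(A₃A₄)))A₅) with cost 10269.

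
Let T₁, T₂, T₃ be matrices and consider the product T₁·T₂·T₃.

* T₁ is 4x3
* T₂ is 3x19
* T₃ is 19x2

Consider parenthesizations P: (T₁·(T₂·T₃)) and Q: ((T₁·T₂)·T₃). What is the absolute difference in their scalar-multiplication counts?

242

Order P = (T₁·(T₂·T₃)): (T₂·T₃): 3×19 by 19×2 → 3×2, cost 3·19·2 = 114; (T₁·(T₂·T₃)): 4×3 by 3×2 → 4×2, cost 4·3·2 = 24; cumulative 138. Total 138.
Order Q = ((T₁·T₂)·T₃): (T₁·T₂): 4×3 by 3×19 → 4×19, cost 4·3·19 = 228; ((T₁·T₂)·T₃): 4×19 by 19×2 → 4×2, cost 4·19·2 = 152; cumulative 380. Total 380.
Difference: |138 − 380| = 242.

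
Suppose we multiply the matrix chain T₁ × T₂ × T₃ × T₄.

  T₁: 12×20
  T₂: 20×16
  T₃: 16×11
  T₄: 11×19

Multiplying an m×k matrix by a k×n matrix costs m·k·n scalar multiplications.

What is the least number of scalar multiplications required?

8460

Adjacent pairs: T₁T₂ = 12·20·16 = 3840; T₂T₃ = 20·16·11 = 3520; T₃T₄ = 16·11·19 = 3344.
Length 3: T₁..T₃: k=1: 0+3520+12·20·11=6160; k=2: 3840+0+12·16·11=5952 → min 5952 | T₂..T₄: k=2: 0+3344+20·16·19=9424; k=3: 3520+0+20·11·19=7700 → min 7700.
Length 4: T₁..T₄: k=1: 0+7700+12·20·19=12260; k=2: 3840+3344+12·16·19=10832; k=3: 5952+0+12·11·19=8460 → min 8460.
Optimal order: (((T₁ × T₂) × T₃) × T₄) with cost 8460.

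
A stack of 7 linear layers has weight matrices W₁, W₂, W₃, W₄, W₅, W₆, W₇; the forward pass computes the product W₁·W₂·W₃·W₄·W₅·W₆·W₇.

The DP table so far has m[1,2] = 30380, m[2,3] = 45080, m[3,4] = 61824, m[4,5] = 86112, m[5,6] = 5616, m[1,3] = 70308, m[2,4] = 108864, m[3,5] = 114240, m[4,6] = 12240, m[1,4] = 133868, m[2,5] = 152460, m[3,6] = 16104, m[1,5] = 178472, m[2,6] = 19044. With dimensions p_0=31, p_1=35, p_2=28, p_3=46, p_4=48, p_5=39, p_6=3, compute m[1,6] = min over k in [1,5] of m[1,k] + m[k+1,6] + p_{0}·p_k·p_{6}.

m[1,6] = min over k∈[1,5] of m[1,k]+m[k+1,6]+p_{0}·p_k·p_{6}.
k=1: 0 + 19044 + 31·35·3 = 22299; k=2: 30380 + 16104 + 31·28·3 = 49088; k=3: 70308 + 12240 + 31·46·3 = 86826; k=4: 133868 + 5616 + 31·48·3 = 143948; k=5: 178472 + 0 + 31·39·3 = 182099.
Minimum: 22299 at k=1.

22299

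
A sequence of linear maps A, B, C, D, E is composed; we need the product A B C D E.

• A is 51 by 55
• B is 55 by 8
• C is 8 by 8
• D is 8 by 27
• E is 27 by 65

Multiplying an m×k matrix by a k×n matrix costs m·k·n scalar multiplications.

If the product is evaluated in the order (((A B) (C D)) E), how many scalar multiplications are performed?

124689

(A B): 51×55 by 55×8 → 51×8, cost 51·55·8 = 22440
(C D): 8×8 by 8×27 → 8×27, cost 8·8·27 = 1728
((A B) (C D)): 51×8 by 8×27 → 51×27, cost 51·8·27 = 11016; cumulative 35184
(((A B) (C D)) E): 51×27 by 27×65 → 51×65, cost 51·27·65 = 89505; cumulative 124689
Total: 124689 scalar multiplications.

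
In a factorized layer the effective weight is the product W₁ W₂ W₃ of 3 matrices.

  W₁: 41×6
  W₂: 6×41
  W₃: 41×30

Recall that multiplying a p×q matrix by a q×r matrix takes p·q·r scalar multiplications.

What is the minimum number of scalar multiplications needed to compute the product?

14760

Order (W₁ (W₂ W₃)): (W₂ W₃): 6×41 by 41×30 → 6×30, cost 6·41·30 = 7380; (W₁ (W₂ W₃)): 41×6 by 6×30 → 41×30, cost 41·6·30 = 7380; cumulative 14760. Total 14760.
Order ((W₁ W₂) W₃): (W₁ W₂): 41×6 by 6×41 → 41×41, cost 41·6·41 = 10086; ((W₁ W₂) W₃): 41×41 by 41×30 → 41×30, cost 41·41·30 = 50430; cumulative 60516. Total 60516.
Minimum: 14760.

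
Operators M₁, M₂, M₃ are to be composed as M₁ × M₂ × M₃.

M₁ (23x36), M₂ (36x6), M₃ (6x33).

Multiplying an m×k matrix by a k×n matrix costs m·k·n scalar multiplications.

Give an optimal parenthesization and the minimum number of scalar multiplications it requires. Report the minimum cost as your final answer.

9522

(M₁ × (M₂ × M₃)): cost 34452.
((M₁ × M₂) × M₃): cost 9522.
Optimal: ((M₁ × M₂) × M₃) with cost 9522.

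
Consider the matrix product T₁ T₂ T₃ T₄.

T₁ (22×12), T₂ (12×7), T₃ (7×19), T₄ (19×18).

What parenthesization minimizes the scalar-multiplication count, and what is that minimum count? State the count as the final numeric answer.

7014

Adjacent pairs: T₁T₂ = 22·12·7 = 1848; T₂T₃ = 12·7·19 = 1596; T₃T₄ = 7·19·18 = 2394.
Length 3: T₁..T₃: k=1: 0+1596+22·12·19=6612; k=2: 1848+0+22·7·19=4774 → min 4774 | T₂..T₄: k=2: 0+2394+12·7·18=3906; k=3: 1596+0+12·19·18=5700 → min 3906.
Length 4: T₁..T₄: k=1: 0+3906+22·12·18=8658; k=2: 1848+2394+22·7·18=7014; k=3: 4774+0+22·19·18=12298 → min 7014.
Optimal parenthesization: ((T₁ T₂) (T₃ T₄)) with cost 7014.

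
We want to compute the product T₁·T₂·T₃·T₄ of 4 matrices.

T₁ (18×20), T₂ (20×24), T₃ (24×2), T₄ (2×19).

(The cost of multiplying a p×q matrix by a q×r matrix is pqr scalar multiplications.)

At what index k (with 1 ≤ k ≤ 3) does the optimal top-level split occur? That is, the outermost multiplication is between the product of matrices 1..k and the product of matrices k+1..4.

Adjacent pairs: T₁T₂ = 18·20·24 = 8640; T₂T₃ = 20·24·2 = 960; T₃T₄ = 24·2·19 = 912.
Length 3: T₁..T₃: k=1: 0+960+18·20·2=1680; k=2: 8640+0+18·24·2=9504 → min 1680 | T₂..T₄: k=2: 0+912+20·24·19=10032; k=3: 960+0+20·2·19=1720 → min 1720.
Top-level splits: k=1: (T₁..T₁)·(T₂..T₄) → 0+1720+18·20·19 = 8560; k=2: (T₁..T₂)·(T₃..T₄) → 8640+912+18·24·19 = 17760; k=3: (T₁..T₃)·(T₄..T₄) → 1680+0+18·2·19 = 2364.
Best split is after T₃, i.e. k = 3.

3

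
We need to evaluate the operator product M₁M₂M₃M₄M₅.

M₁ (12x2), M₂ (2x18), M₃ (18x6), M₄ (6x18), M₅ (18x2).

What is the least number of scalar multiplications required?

Adjacent pairs: M₁M₂ = 12·2·18 = 432; M₂M₃ = 2·18·6 = 216; M₃M₄ = 18·6·18 = 1944; M₄M₅ = 6·18·2 = 216.
Length 3: M₁..M₃: k=1: 0+216+12·2·6=360; k=2: 432+0+12·18·6=1728 → min 360 | M₂..M₄: k=2: 0+1944+2·18·18=2592; k=3: 216+0+2·6·18=432 → min 432 | M₃..M₅: k=3: 0+216+18·6·2=432; k=4: 1944+0+18·18·2=2592 → min 432.
Length 4: M₁..M₄: k=1: 0+432+12·2·18=864; k=2: 432+1944+12·18·18=6264; k=3: 360+0+12·6·18=1656 → min 864 | M₂..M₅: k=2: 0+432+2·18·2=504; k=3: 216+216+2·6·2=456; k=4: 432+0+2·18·2=504 → min 456.
Length 5: M₁..M₅: k=1: 0+456+12·2·2=504; k=2: 432+432+12·18·2=1296; k=3: 360+216+12·6·2=720; k=4: 864+0+12·18·2=1296 → min 504.
Optimal order: (M₁((M₂M₃)(M₄M₅))) with cost 504.

504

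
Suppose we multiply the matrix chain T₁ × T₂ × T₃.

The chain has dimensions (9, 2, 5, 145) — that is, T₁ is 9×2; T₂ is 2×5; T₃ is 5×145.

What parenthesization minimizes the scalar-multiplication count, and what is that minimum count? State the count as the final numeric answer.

4060

(T₁ × (T₂ × T₃)): cost 4060.
((T₁ × T₂) × T₃): cost 6615.
Optimal: (T₁ × (T₂ × T₃)) with cost 4060.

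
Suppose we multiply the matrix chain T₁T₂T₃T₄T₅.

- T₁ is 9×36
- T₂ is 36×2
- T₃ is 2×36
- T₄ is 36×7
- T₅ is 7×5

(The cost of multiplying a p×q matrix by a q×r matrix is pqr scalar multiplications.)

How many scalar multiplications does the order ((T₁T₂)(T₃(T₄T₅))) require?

(T₁T₂): 9×36 by 36×2 → 9×2, cost 9·36·2 = 648
(T₄T₅): 36×7 by 7×5 → 36×5, cost 36·7·5 = 1260
(T₃(T₄T₅)): 2×36 by 36×5 → 2×5, cost 2·36·5 = 360; cumulative 1620
((T₁T₂)(T₃(T₄T₅))): 9×2 by 2×5 → 9×5, cost 9·2·5 = 90; cumulative 2358
Total: 2358 scalar multiplications.

2358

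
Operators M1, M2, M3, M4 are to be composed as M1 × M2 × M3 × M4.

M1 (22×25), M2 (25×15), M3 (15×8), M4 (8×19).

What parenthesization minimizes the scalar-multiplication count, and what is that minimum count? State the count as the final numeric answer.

Adjacent pairs: M1M2 = 22·25·15 = 8250; M2M3 = 25·15·8 = 3000; M3M4 = 15·8·19 = 2280.
Length 3: M1..M3: k=1: 0+3000+22·25·8=7400; k=2: 8250+0+22·15·8=10890 → min 7400 | M2..M4: k=2: 0+2280+25·15·19=9405; k=3: 3000+0+25·8·19=6800 → min 6800.
Length 4: M1..M4: k=1: 0+6800+22·25·19=17250; k=2: 8250+2280+22·15·19=16800; k=3: 7400+0+22·8·19=10744 → min 10744.
Optimal parenthesization: ((M1 × (M2 × M3)) × M4) with cost 10744.

10744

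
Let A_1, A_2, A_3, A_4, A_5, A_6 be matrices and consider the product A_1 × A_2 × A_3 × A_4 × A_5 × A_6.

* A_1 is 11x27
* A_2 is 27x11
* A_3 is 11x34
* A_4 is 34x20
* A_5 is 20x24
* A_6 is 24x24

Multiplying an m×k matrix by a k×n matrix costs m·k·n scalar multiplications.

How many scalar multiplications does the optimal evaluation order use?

Adjacent pairs: A_1A_2 = 11·27·11 = 3267; A_2A_3 = 27·11·34 = 10098; A_3A_4 = 11·34·20 = 7480; A_4A_5 = 34·20·24 = 16320; A_5A_6 = 20·24·24 = 11520.
Length 3: A_1..A_3: k=1: 0+10098+11·27·34=20196; k=2: 3267+0+11·11·34=7381 → min 7381 | A_2..A_4: k=2: 0+7480+27·11·20=13420; k=3: 10098+0+27·34·20=28458 → min 13420 | A_3..A_5: k=3: 0+16320+11·34·24=25296; k=4: 7480+0+11·20·24=12760 → min 12760 | A_4..A_6: k=4: 0+11520+34·20·24=27840; k=5: 16320+0+34·24·24=35904 → min 27840.
Length 4: A_1..A_4: k=1: 0+13420+11·27·20=19360; k=2: 3267+7480+11·11·20=13167; k=3: 7381+0+11·34·20=14861 → min 13167 | A_2..A_5: k=2: 0+12760+27·11·24=19888; k=3: 10098+16320+27·34·24=48450; k=4: 13420+0+27·20·24=26380 → min 19888 | A_3..A_6: k=3: 0+27840+11·34·24=36816; k=4: 7480+11520+11·20·24=24280; k=5: 12760+0+11·24·24=19096 → min 19096.
Length 5: A_1..A_5: k=1: 0+19888+11·27·24=27016; k=2: 3267+12760+11·11·24=18931; k=3: 7381+16320+11·34·24=32677; k=4: 13167+0+11·20·24=18447 → min 18447 | A_2..A_6: k=2: 0+19096+27·11·24=26224; k=3: 10098+27840+27·34·24=59970; k=4: 13420+11520+27·20·24=37900; k=5: 19888+0+27·24·24=35440 → min 26224.
Length 6: A_1..A_6: k=1: 0+26224+11·27·24=33352; k=2: 3267+19096+11·11·24=25267; k=3: 7381+27840+11·34·24=44197; k=4: 13167+11520+11·20·24=29967; k=5: 18447+0+11·24·24=24783 → min 24783.
Optimal order: ((((A_1 × A_2) × (A_3 × A_4)) × A_5) × A_6) with cost 24783.

24783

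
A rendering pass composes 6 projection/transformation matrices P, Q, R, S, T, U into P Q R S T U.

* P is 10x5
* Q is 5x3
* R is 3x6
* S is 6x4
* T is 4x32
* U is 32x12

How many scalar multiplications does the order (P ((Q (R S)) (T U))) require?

2508

(R S): 3×6 by 6×4 → 3×4, cost 3·6·4 = 72
(Q (R S)): 5×3 by 3×4 → 5×4, cost 5·3·4 = 60; cumulative 132
(T U): 4×32 by 32×12 → 4×12, cost 4·32·12 = 1536
((Q (R S)) (T U)): 5×4 by 4×12 → 5×12, cost 5·4·12 = 240; cumulative 1908
(P ((Q (R S)) (T U))): 10×5 by 5×12 → 10×12, cost 10·5·12 = 600; cumulative 2508
Total: 2508 scalar multiplications.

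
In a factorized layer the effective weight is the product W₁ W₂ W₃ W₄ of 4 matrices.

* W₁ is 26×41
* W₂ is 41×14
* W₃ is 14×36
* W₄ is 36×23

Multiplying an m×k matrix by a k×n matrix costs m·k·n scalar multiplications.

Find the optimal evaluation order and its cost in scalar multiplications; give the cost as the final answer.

34888

Adjacent pairs: W₁W₂ = 26·41·14 = 14924; W₂W₃ = 41·14·36 = 20664; W₃W₄ = 14·36·23 = 11592.
Length 3: W₁..W₃: k=1: 0+20664+26·41·36=59040; k=2: 14924+0+26·14·36=28028 → min 28028 | W₂..W₄: k=2: 0+11592+41·14·23=24794; k=3: 20664+0+41·36·23=54612 → min 24794.
Length 4: W₁..W₄: k=1: 0+24794+26·41·23=49312; k=2: 14924+11592+26·14·23=34888; k=3: 28028+0+26·36·23=49556 → min 34888.
Optimal parenthesization: ((W₁ W₂) (W₃ W₄)) with cost 34888.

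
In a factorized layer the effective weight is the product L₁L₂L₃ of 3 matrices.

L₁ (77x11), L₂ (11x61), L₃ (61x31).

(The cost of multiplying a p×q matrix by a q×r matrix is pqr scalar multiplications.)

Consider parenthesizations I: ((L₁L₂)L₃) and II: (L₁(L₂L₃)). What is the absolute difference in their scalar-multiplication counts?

Order I = ((L₁L₂)L₃): (L₁L₂): 77×11 by 11×61 → 77×61, cost 77·11·61 = 51667; ((L₁L₂)L₃): 77×61 by 61×31 → 77×31, cost 77·61·31 = 145607; cumulative 197274. Total 197274.
Order II = (L₁(L₂L₃)): (L₂L₃): 11×61 by 61×31 → 11×31, cost 11·61·31 = 20801; (L₁(L₂L₃)): 77×11 by 11×31 → 77×31, cost 77·11·31 = 26257; cumulative 47058. Total 47058.
Difference: |197274 − 47058| = 150216.

150216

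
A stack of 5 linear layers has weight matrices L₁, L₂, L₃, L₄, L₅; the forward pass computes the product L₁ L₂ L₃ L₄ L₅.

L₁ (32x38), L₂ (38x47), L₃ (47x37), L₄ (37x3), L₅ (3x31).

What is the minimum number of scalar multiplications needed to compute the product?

17199

Adjacent pairs: L₁L₂ = 32·38·47 = 57152; L₂L₃ = 38·47·37 = 66082; L₃L₄ = 47·37·3 = 5217; L₄L₅ = 37·3·31 = 3441.
Length 3: L₁..L₃: k=1: 0+66082+32·38·37=111074; k=2: 57152+0+32·47·37=112800 → min 111074 | L₂..L₄: k=2: 0+5217+38·47·3=10575; k=3: 66082+0+38·37·3=70300 → min 10575 | L₃..L₅: k=3: 0+3441+47·37·31=57350; k=4: 5217+0+47·3·31=9588 → min 9588.
Length 4: L₁..L₄: k=1: 0+10575+32·38·3=14223; k=2: 57152+5217+32·47·3=66881; k=3: 111074+0+32·37·3=114626 → min 14223 | L₂..L₅: k=2: 0+9588+38·47·31=64954; k=3: 66082+3441+38·37·31=113109; k=4: 10575+0+38·3·31=14109 → min 14109.
Length 5: L₁..L₅: k=1: 0+14109+32·38·31=51805; k=2: 57152+9588+32·47·31=113364; k=3: 111074+3441+32·37·31=151219; k=4: 14223+0+32·3·31=17199 → min 17199.
Optimal order: ((L₁ (L₂ (L₃ L₄))) L₅) with cost 17199.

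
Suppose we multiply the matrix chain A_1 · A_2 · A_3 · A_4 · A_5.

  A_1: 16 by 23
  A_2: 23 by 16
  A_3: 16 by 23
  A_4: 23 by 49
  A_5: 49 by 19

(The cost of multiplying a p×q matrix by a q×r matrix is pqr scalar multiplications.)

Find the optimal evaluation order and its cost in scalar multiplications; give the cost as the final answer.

39157

Adjacent pairs: A_1A_2 = 16·23·16 = 5888; A_2A_3 = 23·16·23 = 8464; A_3A_4 = 16·23·49 = 18032; A_4A_5 = 23·49·19 = 21413.
Length 3: A_1..A_3: k=1: 0+8464+16·23·23=16928; k=2: 5888+0+16·16·23=11776 → min 11776 | A_2..A_4: k=2: 0+18032+23·16·49=36064; k=3: 8464+0+23·23·49=34385 → min 34385 | A_3..A_5: k=3: 0+21413+16·23·19=28405; k=4: 18032+0+16·49·19=32928 → min 28405.
Length 4: A_1..A_4: k=1: 0+34385+16·23·49=52417; k=2: 5888+18032+16·16·49=36464; k=3: 11776+0+16·23·49=29808 → min 29808 | A_2..A_5: k=2: 0+28405+23·16·19=35397; k=3: 8464+21413+23·23·19=39928; k=4: 34385+0+23·49·19=55798 → min 35397.
Length 5: A_1..A_5: k=1: 0+35397+16·23·19=42389; k=2: 5888+28405+16·16·19=39157; k=3: 11776+21413+16·23·19=40181; k=4: 29808+0+16·49·19=44704 → min 39157.
Optimal parenthesization: ((A_1 · A_2) · (A_3 · (A_4 · A_5))) with cost 39157.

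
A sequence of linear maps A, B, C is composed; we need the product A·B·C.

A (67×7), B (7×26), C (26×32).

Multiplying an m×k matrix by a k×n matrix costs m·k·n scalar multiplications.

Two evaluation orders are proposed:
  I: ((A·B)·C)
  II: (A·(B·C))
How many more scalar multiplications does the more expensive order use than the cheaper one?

Order I = ((A·B)·C): (A·B): 67×7 by 7×26 → 67×26, cost 67·7·26 = 12194; ((A·B)·C): 67×26 by 26×32 → 67×32, cost 67·26·32 = 55744; cumulative 67938. Total 67938.
Order II = (A·(B·C)): (B·C): 7×26 by 26×32 → 7×32, cost 7·26·32 = 5824; (A·(B·C)): 67×7 by 7×32 → 67×32, cost 67·7·32 = 15008; cumulative 20832. Total 20832.
Difference: |67938 − 20832| = 47106.

47106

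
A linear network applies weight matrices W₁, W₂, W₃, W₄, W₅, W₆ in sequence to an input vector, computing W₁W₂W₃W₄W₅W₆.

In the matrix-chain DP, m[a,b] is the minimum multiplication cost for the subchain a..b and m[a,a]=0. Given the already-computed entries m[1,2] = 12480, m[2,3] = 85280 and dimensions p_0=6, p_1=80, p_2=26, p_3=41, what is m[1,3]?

m[1,3] = min over k∈[1,2] of m[1,k]+m[k+1,3]+p_{0}·p_k·p_{3}.
k=1: 0 + 85280 + 6·80·41 = 104960; k=2: 12480 + 0 + 6·26·41 = 18876.
Minimum: 18876 at k=2.

18876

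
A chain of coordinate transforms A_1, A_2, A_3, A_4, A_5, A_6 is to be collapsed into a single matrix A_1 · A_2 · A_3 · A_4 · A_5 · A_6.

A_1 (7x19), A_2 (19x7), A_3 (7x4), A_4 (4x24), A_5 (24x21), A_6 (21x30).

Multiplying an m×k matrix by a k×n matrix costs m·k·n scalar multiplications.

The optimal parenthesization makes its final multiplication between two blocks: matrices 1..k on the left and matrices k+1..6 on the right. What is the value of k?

Adjacent pairs: A_1A_2 = 7·19·7 = 931; A_2A_3 = 19·7·4 = 532; A_3A_4 = 7·4·24 = 672; A_4A_5 = 4·24·21 = 2016; A_5A_6 = 24·21·30 = 15120.
Length 3: A_1..A_3: k=1: 0+532+7·19·4=1064; k=2: 931+0+7·7·4=1127 → min 1064 | A_2..A_4: k=2: 0+672+19·7·24=3864; k=3: 532+0+19·4·24=2356 → min 2356 | A_3..A_5: k=3: 0+2016+7·4·21=2604; k=4: 672+0+7·24·21=4200 → min 2604 | A_4..A_6: k=4: 0+15120+4·24·30=18000; k=5: 2016+0+4·21·30=4536 → min 4536.
Length 4: A_1..A_4: k=1: 0+2356+7·19·24=5548; k=2: 931+672+7·7·24=2779; k=3: 1064+0+7·4·24=1736 → min 1736 | A_2..A_5: k=2: 0+2604+19·7·21=5397; k=3: 532+2016+19·4·21=4144; k=4: 2356+0+19·24·21=11932 → min 4144 | A_3..A_6: k=3: 0+4536+7·4·30=5376; k=4: 672+15120+7·24·30=20832; k=5: 2604+0+7·21·30=7014 → min 5376.
Length 5: A_1..A_5: k=1: 0+4144+7·19·21=6937; k=2: 931+2604+7·7·21=4564; k=3: 1064+2016+7·4·21=3668; k=4: 1736+0+7·24·21=5264 → min 3668 | A_2..A_6: k=2: 0+5376+19·7·30=9366; k=3: 532+4536+19·4·30=7348; k=4: 2356+15120+19·24·30=31156; k=5: 4144+0+19·21·30=16114 → min 7348.
Top-level splits: k=1: (A_1..A_1)·(A_2..A_6) → 0+7348+7·19·30 = 11338; k=2: (A_1..A_2)·(A_3..A_6) → 931+5376+7·7·30 = 7777; k=3: (A_1..A_3)·(A_4..A_6) → 1064+4536+7·4·30 = 6440; k=4: (A_1..A_4)·(A_5..A_6) → 1736+15120+7·24·30 = 21896; k=5: (A_1..A_5)·(A_6..A_6) → 3668+0+7·21·30 = 8078.
Best split is after A_3, i.e. k = 3.

3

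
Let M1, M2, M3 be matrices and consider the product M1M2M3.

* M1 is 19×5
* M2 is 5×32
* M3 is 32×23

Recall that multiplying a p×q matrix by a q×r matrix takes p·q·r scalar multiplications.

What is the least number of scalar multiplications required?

Order (M1(M2M3)): (M2M3): 5×32 by 32×23 → 5×23, cost 5·32·23 = 3680; (M1(M2M3)): 19×5 by 5×23 → 19×23, cost 19·5·23 = 2185; cumulative 5865. Total 5865.
Order ((M1M2)M3): (M1M2): 19×5 by 5×32 → 19×32, cost 19·5·32 = 3040; ((M1M2)M3): 19×32 by 32×23 → 19×23, cost 19·32·23 = 13984; cumulative 17024. Total 17024.
Minimum: 5865.

5865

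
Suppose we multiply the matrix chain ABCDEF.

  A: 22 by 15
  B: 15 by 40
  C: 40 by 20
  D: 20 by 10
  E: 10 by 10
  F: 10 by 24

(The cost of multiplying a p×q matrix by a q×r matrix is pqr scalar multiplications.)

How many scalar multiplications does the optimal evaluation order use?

Adjacent pairs: AB = 22·15·40 = 13200; BC = 15·40·20 = 12000; CD = 40·20·10 = 8000; DE = 20·10·10 = 2000; EF = 10·10·24 = 2400.
Length 3: A..C: k=1: 0+12000+22·15·20=18600; k=2: 13200+0+22·40·20=30800 → min 18600 | B..D: k=2: 0+8000+15·40·10=14000; k=3: 12000+0+15·20·10=15000 → min 14000 | C..E: k=3: 0+2000+40·20·10=10000; k=4: 8000+0+40·10·10=12000 → min 10000 | D..F: k=4: 0+2400+20·10·24=7200; k=5: 2000+0+20·10·24=6800 → min 6800.
Length 4: A..D: k=1: 0+14000+22·15·10=17300; k=2: 13200+8000+22·40·10=30000; k=3: 18600+0+22·20·10=23000 → min 17300 | B..E: k=2: 0+10000+15·40·10=16000; k=3: 12000+2000+15·20·10=17000; k=4: 14000+0+15·10·10=15500 → min 15500 | C..F: k=3: 0+6800+40·20·24=26000; k=4: 8000+2400+40·10·24=20000; k=5: 10000+0+40·10·24=19600 → min 19600.
Length 5: A..E: k=1: 0+15500+22·15·10=18800; k=2: 13200+10000+22·40·10=32000; k=3: 18600+2000+22·20·10=25000; k=4: 17300+0+22·10·10=19500 → min 18800 | B..F: k=2: 0+19600+15·40·24=34000; k=3: 12000+6800+15·20·24=26000; k=4: 14000+2400+15·10·24=20000; k=5: 15500+0+15·10·24=19100 → min 19100.
Length 6: A..F: k=1: 0+19100+22·15·24=27020; k=2: 13200+19600+22·40·24=53920; k=3: 18600+6800+22·20·24=35960; k=4: 17300+2400+22·10·24=24980; k=5: 18800+0+22·10·24=24080 → min 24080.
Optimal order: ((A((B(CD))E))F) with cost 24080.

24080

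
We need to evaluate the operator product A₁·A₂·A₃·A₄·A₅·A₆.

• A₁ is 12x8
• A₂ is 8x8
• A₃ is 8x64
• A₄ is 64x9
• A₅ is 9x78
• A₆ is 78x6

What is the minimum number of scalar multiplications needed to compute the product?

Adjacent pairs: A₁A₂ = 12·8·8 = 768; A₂A₃ = 8·8·64 = 4096; A₃A₄ = 8·64·9 = 4608; A₄A₅ = 64·9·78 = 44928; A₅A₆ = 9·78·6 = 4212.
Length 3: A₁..A₃: k=1: 0+4096+12·8·64=10240; k=2: 768+0+12·8·64=6912 → min 6912 | A₂..A₄: k=2: 0+4608+8·8·9=5184; k=3: 4096+0+8·64·9=8704 → min 5184 | A₃..A₅: k=3: 0+44928+8·64·78=84864; k=4: 4608+0+8·9·78=10224 → min 10224 | A₄..A₆: k=4: 0+4212+64·9·6=7668; k=5: 44928+0+64·78·6=74880 → min 7668.
Length 4: A₁..A₄: k=1: 0+5184+12·8·9=6048; k=2: 768+4608+12·8·9=6240; k=3: 6912+0+12·64·9=13824 → min 6048 | A₂..A₅: k=2: 0+10224+8·8·78=15216; k=3: 4096+44928+8·64·78=88960; k=4: 5184+0+8·9·78=10800 → min 10800 | A₃..A₆: k=3: 0+7668+8·64·6=10740; k=4: 4608+4212+8·9·6=9252; k=5: 10224+0+8·78·6=13968 → min 9252.
Length 5: A₁..A₅: k=1: 0+10800+12·8·78=18288; k=2: 768+10224+12·8·78=18480; k=3: 6912+44928+12·64·78=111744; k=4: 6048+0+12·9·78=14472 → min 14472 | A₂..A₆: k=2: 0+9252+8·8·6=9636; k=3: 4096+7668+8·64·6=14836; k=4: 5184+4212+8·9·6=9828; k=5: 10800+0+8·78·6=14544 → min 9636.
Length 6: A₁..A₆: k=1: 0+9636+12·8·6=10212; k=2: 768+9252+12·8·6=10596; k=3: 6912+7668+12·64·6=19188; k=4: 6048+4212+12·9·6=10908; k=5: 14472+0+12·78·6=20088 → min 10212.
Optimal order: (A₁·(A₂·((A₃·A₄)·(A₅·A₆)))) with cost 10212.

10212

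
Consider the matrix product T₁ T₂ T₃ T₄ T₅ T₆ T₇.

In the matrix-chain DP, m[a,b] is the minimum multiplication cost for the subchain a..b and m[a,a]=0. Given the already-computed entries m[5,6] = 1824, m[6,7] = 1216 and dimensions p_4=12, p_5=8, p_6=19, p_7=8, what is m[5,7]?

1984

m[5,7] = min over k∈[5,6] of m[5,k]+m[k+1,7]+p_{4}·p_k·p_{7}.
k=5: 0 + 1216 + 12·8·8 = 1984; k=6: 1824 + 0 + 12·19·8 = 3648.
Minimum: 1984 at k=5.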